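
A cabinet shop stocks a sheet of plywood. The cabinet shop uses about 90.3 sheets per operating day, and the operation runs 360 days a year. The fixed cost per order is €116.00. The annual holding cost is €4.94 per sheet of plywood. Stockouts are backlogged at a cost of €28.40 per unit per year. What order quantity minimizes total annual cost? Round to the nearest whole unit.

Annual demand D = 90.3 × 360 = 32,508.
With planned backorders, Q* = √(2DS/H) · √((H+B)/B).
√(2DS/H) = √(2 × 32,508 × 116 / 4.94) = 1235.594.
√((H+B)/B) = √((4.94+28.4)/28.4) = 1.0835.
Q* ≈ 1338.749.

Q* ≈ 1,339 sheets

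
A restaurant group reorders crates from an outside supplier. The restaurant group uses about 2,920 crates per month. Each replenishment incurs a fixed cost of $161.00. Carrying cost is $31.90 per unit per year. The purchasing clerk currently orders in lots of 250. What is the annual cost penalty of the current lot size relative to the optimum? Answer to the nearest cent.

Annual demand D = 2,920 × 12 = 35,040.
EOQ = √(2DS/H) = √(2 × 35,040 × 161 / 31.9) ≈ 594.72.
Cost at Q* = (D/Q*)S + (Q*/2)H = √(2DSH) ≈ $18,971.66.
Cost at Q = 250: (35,040/250)×161 + (250/2)×31.9 = $22,565.76 + $3,987.50 = $26,553.26.
Excess = $26,553.26 − $18,971.66 = $7,581.60.

Extra cost ≈ $7,581.60 per year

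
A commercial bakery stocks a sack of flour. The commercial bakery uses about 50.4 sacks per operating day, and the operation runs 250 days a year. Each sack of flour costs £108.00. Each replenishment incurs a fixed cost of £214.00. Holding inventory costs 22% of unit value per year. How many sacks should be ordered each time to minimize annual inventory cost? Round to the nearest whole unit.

Q* ≈ 476 sacks

Annual demand D = 50.4 × 250 = 12,600.
Holding cost H = 0.22 × £108.00 = £23.7600 per unit per year.
EOQ = √(2DS / H) = √(2 × 12,600 × 214 / 23.76).
= √(5,392,800 / 23.76) = √226,969.697 ≈ 476.413.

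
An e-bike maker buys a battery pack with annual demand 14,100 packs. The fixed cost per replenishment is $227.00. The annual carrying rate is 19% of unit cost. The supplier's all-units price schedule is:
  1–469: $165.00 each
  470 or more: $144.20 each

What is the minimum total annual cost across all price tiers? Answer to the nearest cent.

TC* ≈ $2,046,463.32

Holding cost per unit per year at price C is H = 0.19·C.
For each price level, check whether its EOQ is feasible; otherwise the best quantity at that price is the breakpoint.
EOQ at $165.00 = 451.9 (feasible in tier 1): TC = 14,100×$165.00 + (14,100/451.9)×227 + (451.9/2)×0.19×$165.00 = $2,340,666.29.
EOQ at $144.20 = 483.4 (feasible in tier 2): TC = 14,100×$144.20 + (14,100/483.4)×227 + (483.4/2)×0.19×$144.20 = $2,046,463.32.
Lowest total cost among the candidates is at Q = 483.4.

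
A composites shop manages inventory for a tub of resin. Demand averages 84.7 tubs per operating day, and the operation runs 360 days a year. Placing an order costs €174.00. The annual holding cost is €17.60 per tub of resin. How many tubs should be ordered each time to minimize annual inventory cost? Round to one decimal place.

Q* ≈ 776.5 tubs

Annual demand D = 84.7 × 360 = 30,492.
EOQ = √(2DS / H) = √(2 × 30,492 × 174 / 17.6).
= √(10,611,216 / 17.6) = √602,910 ≈ 776.473.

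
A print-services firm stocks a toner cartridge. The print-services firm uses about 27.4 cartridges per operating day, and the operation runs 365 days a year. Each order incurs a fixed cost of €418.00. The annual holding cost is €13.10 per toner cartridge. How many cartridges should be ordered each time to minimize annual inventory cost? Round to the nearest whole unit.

Annual demand D = 27.4 × 365 = 10,001.
EOQ = √(2DS / H) = √(2 × 10,001 × 418 / 13.1).
= √(8,360,836 / 13.1) = √638,231.7557 ≈ 798.894.

Q* ≈ 799 cartridges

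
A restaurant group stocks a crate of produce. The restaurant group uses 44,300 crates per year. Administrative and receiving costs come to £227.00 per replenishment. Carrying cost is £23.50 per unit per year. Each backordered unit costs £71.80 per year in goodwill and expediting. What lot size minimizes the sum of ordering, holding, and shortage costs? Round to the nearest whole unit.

Q* ≈ 1,066 crates

With planned backorders, Q* = √(2DS/H) · √((H+B)/B).
√(2DS/H) = √(2 × 44,300 × 227 / 23.5) = 925.115.
√((H+B)/B) = √((23.5+71.8)/71.8) = 1.1521.
Q* ≈ 1065.811.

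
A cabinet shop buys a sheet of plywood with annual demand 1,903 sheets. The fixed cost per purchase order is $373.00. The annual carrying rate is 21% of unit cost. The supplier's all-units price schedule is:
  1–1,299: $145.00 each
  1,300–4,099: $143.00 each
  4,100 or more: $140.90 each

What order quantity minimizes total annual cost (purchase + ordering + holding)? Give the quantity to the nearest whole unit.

Holding cost per unit per year at price C is H = 0.21·C.
Candidates are each tier's EOQ (if it falls in that tier) and each price-break quantity.
EOQ at $145.00 = 215.9 (feasible in tier 1): TC = 1,903×$145.00 + (1,903/215.9)×373 + (215.9/2)×0.21×$145.00 = $282,509.80.
EOQ at $143.00 = 217.4 < 1300, so use break Q=1300: TC = 1,903×$143.00 + (1,903/1300.0)×373 + (1300.0/2)×0.21×$143.00 = $292,194.51.
EOQ at $140.90 = 219.0 < 4100, so use break Q=4100: TC = 1,903×$140.90 + (1,903/4100.0)×373 + (4100.0/2)×0.21×$140.90 = $328,963.28.
Lowest total cost is $282,509.80 at Q = 215.9.

Q* ≈ 216 sheets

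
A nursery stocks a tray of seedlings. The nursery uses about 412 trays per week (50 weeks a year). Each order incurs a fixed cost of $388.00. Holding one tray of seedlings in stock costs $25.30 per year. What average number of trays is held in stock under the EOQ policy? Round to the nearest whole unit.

Annual demand D = 412 × 50 = 20,600.
Q* = √(2DS/H) = √(2 × 20,600 × 388 / 25.3) ≈ 794.88.
Average inventory = Q*/2 ≈ 794.88 / 2 = 397.442.

Average inventory ≈ 397 trays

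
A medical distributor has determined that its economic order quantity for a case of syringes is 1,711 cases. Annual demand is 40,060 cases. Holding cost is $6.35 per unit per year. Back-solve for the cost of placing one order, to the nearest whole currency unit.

S ≈ $232

Invert the EOQ relation Q*² = 2DS/H.
From Q* = √(2DS/H): S = Q*²H / (2D) = 1,711² × 6.35 / (2 × 40,060) = 232.0239.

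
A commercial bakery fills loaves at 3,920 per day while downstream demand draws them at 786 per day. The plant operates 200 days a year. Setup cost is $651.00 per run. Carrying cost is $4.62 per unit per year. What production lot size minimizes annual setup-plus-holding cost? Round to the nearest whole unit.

Annual demand D = 786 × 200 = 157,200.
Production build-up factor (1 − d/p) = 1 − 786/3,920 = 0.7995.
Q* = √(2DS / (H(1 − d/p))) = √(2 × 157,200 × 651 / (4.62 × 0.7995)).
= √(204,674,400 / 3.6936) ≈ 7443.965.

Q* ≈ 7,444 loaves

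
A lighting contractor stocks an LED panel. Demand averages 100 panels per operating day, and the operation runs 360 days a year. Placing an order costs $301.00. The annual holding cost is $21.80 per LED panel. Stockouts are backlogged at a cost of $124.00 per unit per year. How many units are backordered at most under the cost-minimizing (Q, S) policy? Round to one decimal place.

S* ≈ 161.7 panels

Annual demand D = 100 × 360 = 36,000.
With planned backorders, Q* = √(2DS/H) · √((H+B)/B).
√(2DS/H) = √(2 × 36,000 × 301 / 21.8) = 997.060.
√((H+B)/B) = √((21.8+124)/124) = 1.0843.
Q* ≈ 1081.158.
S* = Q* · H/(H+B) = 1081.158 × 21.8/145.8 ≈ 161.655.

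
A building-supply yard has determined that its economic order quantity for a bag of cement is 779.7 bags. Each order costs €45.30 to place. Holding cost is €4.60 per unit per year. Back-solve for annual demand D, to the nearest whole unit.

Squaring Q* = √(2DS/H) gives Q*² = 2DS/H.
From Q* = √(2DS/H): D = Q*²H / (2S) = 779.7² × 4.6 / (2 × 45.3) = 30866.309.

D ≈ 30,866 bags per year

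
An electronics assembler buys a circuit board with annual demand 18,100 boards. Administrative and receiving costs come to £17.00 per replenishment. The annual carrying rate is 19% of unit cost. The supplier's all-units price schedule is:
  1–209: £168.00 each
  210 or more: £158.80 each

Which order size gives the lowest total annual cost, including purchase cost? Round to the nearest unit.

Q* ≈ 210 boards

Holding cost per unit per year at price C is H = 0.19·C.
Candidates are each tier's EOQ (if it falls in that tier) and each price-break quantity.
EOQ at £168.00 = 138.9 (feasible in tier 1): TC = 18,100×£168.00 + (18,100/138.9)×17 + (138.9/2)×0.19×£168.00 = £3,045,232.11.
EOQ at £158.80 = 142.8 < 210, so use break Q=210: TC = 18,100×£158.80 + (18,100/210.0)×17 + (210.0/2)×0.19×£158.80 = £2,878,913.30.
Lowest total cost is £2,878,913.30 at Q = 210.0.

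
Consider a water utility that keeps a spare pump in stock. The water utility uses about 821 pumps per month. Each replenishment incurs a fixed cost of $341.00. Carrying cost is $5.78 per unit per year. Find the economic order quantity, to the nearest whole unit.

Annual demand D = 821 × 12 = 9,852.
EOQ = √(2DS / H) = √(2 × 9,852 × 341 / 5.78).
= √(6,719,064 / 5.78) = √1,162,467.8201 ≈ 1078.178.

Q* ≈ 1,078 pumps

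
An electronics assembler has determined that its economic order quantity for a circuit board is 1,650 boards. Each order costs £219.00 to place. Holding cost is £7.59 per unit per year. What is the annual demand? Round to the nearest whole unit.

D ≈ 47,178 boards per year

Squaring Q* = √(2DS/H) gives Q*² = 2DS/H.
From Q* = √(2DS/H): D = Q*²H / (2S) = 1,650² × 7.59 / (2 × 219) = 47177.568.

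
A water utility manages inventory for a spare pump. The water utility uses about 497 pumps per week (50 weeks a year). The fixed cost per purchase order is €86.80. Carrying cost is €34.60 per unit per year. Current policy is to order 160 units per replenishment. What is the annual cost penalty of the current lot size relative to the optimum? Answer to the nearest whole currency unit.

Annual demand D = 497 × 50 = 24,850.
EOQ = √(2DS/H) = √(2 × 24,850 × 86.8 / 34.6) ≈ 353.10.
Cost at Q* = (D/Q*)S + (Q*/2)H = √(2DSH) ≈ €12,217.32.
Cost at Q = 160: (24,850/160)×86.8 + (160/2)×34.6 = €13,481.12 + €2,768.00 = €16,249.12.
Excess = €16,249.12 − €12,217.32 = €4,031.80.

Extra cost ≈ €4,032 per year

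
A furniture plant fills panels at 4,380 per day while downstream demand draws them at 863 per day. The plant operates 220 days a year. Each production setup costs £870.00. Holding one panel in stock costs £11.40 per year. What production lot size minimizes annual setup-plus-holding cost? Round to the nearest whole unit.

Q* ≈ 6,007 panels

Annual demand D = 863 × 220 = 189,860.
Production build-up factor (1 − d/p) = 1 − 863/4,380 = 0.8030.
Q* = √(2DS / (H(1 − d/p))) = √(2 × 189,860 × 870 / (11.4 × 0.8030)).
= √(330,356,400 / 9.1538) ≈ 6007.445.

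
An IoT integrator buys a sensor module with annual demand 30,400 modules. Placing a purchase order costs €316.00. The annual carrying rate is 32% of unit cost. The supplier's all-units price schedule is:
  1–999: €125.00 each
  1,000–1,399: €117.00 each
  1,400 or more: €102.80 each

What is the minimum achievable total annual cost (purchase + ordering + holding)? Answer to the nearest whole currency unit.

TC* ≈ €3,155,009

Holding cost per unit per year at price C is H = 0.32·C.
For each price level, check whether its EOQ is feasible; otherwise the best quantity at that price is the breakpoint.
EOQ at €125.00 = 693.1 (feasible in tier 1): TC = 30,400×€125.00 + (30,400/693.1)×316 + (693.1/2)×0.32×€125.00 = €3,827,722.05.
EOQ at €117.00 = 716.4 < 1000, so use break Q=1000: TC = 30,400×€117.00 + (30,400/1000.0)×316 + (1000.0/2)×0.32×€117.00 = €3,585,126.40.
EOQ at €102.80 = 764.2 < 1400, so use break Q=1400: TC = 30,400×€102.80 + (30,400/1400.0)×316 + (1400.0/2)×0.32×€102.80 = €3,155,008.91.
Lowest total cost among the candidates is at Q = 1400.0.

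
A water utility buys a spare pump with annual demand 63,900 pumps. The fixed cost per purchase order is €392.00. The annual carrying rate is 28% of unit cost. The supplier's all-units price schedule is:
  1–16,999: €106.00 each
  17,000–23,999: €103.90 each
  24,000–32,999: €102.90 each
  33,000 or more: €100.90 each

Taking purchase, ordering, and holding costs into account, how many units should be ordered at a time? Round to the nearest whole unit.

Q* ≈ 1,299 pumps

Holding cost per unit per year at price C is H = 0.28·C.
For each price level, check whether its EOQ is feasible; otherwise the best quantity at that price is the breakpoint.
EOQ at €106.00 = 1299.2 (feasible in tier 1): TC = 63,900×€106.00 + (63,900/1299.2)×392 + (1299.2/2)×0.28×€106.00 = €6,811,960.30.
EOQ at €103.90 = 1312.3 < 17000, so use break Q=17000: TC = 63,900×€103.90 + (63,900/17000.0)×392 + (17000.0/2)×0.28×€103.90 = €6,887,965.46.
EOQ at €102.90 = 1318.6 < 24000, so use break Q=24000: TC = 63,900×€102.90 + (63,900/24000.0)×392 + (24000.0/2)×0.28×€102.90 = €6,922,097.70.
EOQ at €100.90 = 1331.6 < 33000, so use break Q=33000: TC = 63,900×€100.90 + (63,900/33000.0)×392 + (33000.0/2)×0.28×€100.90 = €6,914,427.05.
Lowest total cost is €6,811,960.30 at Q = 1299.2.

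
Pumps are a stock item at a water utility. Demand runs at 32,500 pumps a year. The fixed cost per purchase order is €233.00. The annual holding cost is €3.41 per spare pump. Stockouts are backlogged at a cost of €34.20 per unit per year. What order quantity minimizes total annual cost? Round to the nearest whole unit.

With planned backorders, Q* = √(2DS/H) · √((H+B)/B).
√(2DS/H) = √(2 × 32,500 × 233 / 3.41) = 2107.451.
√((H+B)/B) = √((3.41+34.2)/34.2) = 1.0487.
Q* ≈ 2210.019.

Q* ≈ 2,210 pumps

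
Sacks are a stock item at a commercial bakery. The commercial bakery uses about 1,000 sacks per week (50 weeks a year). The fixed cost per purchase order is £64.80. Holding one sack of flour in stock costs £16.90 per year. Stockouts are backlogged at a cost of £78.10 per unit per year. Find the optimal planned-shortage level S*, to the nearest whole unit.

S* ≈ 121 sacks

Annual demand D = 1,000 × 50 = 50,000.
With planned backorders, Q* = √(2DS/H) · √((H+B)/B).
√(2DS/H) = √(2 × 50,000 × 64.8 / 16.9) = 619.219.
√((H+B)/B) = √((16.9+78.1)/78.1) = 1.1029.
Q* ≈ 682.937.
S* = Q* · H/(H+B) = 682.937 × 16.9/95 ≈ 121.491.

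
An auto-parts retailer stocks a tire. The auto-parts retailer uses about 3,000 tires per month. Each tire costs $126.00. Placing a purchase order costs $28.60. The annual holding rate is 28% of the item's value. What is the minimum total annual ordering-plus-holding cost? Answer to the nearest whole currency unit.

TC* ≈ $8,523

Annual demand D = 3,000 × 12 = 36,000.
Holding cost H = 0.28 × $126.00 = $35.2800 per unit per year.
Q* = √(2DS/H) = √(2 × 36,000 × 28.6 / 35.28) ≈ 241.59.
At the optimum the two cost components are equal, so total cost = 2·(Q*/2)H = Q*·H.
Minimum total = √(2DSH) = √(2 × 36,000 × 28.6 × 35.28) ≈ 8523.413.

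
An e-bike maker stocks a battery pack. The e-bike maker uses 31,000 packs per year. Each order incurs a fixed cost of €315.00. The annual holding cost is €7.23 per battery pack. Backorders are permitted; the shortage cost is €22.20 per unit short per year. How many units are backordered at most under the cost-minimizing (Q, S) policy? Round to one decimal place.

With planned backorders, Q* = √(2DS/H) · √((H+B)/B).
√(2DS/H) = √(2 × 31,000 × 315 / 7.23) = 1643.546.
√((H+B)/B) = √((7.23+22.2)/22.2) = 1.1514.
Q* ≈ 1892.346.
S* = Q* · H/(H+B) = 1892.346 × 7.23/29.43 ≈ 464.888.

S* ≈ 464.9 packs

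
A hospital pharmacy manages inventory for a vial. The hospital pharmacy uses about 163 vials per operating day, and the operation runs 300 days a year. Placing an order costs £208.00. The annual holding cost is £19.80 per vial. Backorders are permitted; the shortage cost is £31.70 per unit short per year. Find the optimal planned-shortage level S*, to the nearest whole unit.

S* ≈ 497 vials

Annual demand D = 163 × 300 = 48,900.
With planned backorders, Q* = √(2DS/H) · √((H+B)/B).
√(2DS/H) = √(2 × 48,900 × 208 / 19.8) = 1013.604.
√((H+B)/B) = √((19.8+31.7)/31.7) = 1.2746.
Q* ≈ 1291.940.
S* = Q* · H/(H+B) = 1291.940 × 19.8/51.5 ≈ 496.707.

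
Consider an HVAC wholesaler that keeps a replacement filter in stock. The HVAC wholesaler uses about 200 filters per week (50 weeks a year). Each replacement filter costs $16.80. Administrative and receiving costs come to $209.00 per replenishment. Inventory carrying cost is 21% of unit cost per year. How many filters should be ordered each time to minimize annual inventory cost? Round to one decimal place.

Annual demand D = 200 × 50 = 10,000.
Holding cost H = 0.21 × $16.80 = $3.5280 per unit per year.
EOQ = √(2DS / H) = √(2 × 10,000 × 209 / 3.528).
= √(4,180,000 / 3.528) = √1,184,807.2562 ≈ 1088.489.

Q* ≈ 1,088.5 filters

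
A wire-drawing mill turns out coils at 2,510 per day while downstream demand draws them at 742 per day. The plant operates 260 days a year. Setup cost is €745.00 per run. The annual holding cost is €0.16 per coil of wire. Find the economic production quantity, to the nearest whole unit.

Annual demand D = 742 × 260 = 192,920.
Production build-up factor (1 − d/p) = 1 − 742/2,510 = 0.7044.
Q* = √(2DS / (H(1 − d/p))) = √(2 × 192,920 × 745 / (0.16 × 0.7044)).
= √(287,450,800 / 0.1127) ≈ 50503.038.

Q* ≈ 50,503 coils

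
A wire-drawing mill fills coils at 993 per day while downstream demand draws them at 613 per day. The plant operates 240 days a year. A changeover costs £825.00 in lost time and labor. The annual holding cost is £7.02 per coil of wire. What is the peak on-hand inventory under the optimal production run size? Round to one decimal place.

I_max ≈ 3,637.7 coils

Annual demand D = 613 × 240 = 147,120.
Production build-up factor (1 − d/p) = 1 − 613/993 = 0.3827.
Q* = √(2DS / (H(1 − d/p))) = √(2 × 147,120 × 825 / (7.02 × 0.3827)).
= √(242,748,000 / 2.6864) ≈ 9505.875.
Maximum inventory = Q*(1 − d/p) = 9505.875 × 0.3827 ≈ 3637.696.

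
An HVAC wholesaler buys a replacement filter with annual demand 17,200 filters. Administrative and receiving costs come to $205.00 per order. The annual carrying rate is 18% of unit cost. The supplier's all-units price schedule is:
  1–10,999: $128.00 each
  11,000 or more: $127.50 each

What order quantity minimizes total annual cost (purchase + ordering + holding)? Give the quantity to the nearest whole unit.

Holding cost per unit per year at price C is H = 0.18·C.
Candidates are each tier's EOQ (if it falls in that tier) and each price-break quantity.
EOQ at $128.00 = 553.2 (feasible in tier 1): TC = 17,200×$128.00 + (17,200/553.2)×205 + (553.2/2)×0.18×$128.00 = $2,214,346.69.
EOQ at $127.50 = 554.3 < 11000, so use break Q=11000: TC = 17,200×$127.50 + (17,200/11000.0)×205 + (11000.0/2)×0.18×$127.50 = $2,319,545.55.
Lowest total cost is $2,214,346.69 at Q = 553.2.

Q* ≈ 553 filters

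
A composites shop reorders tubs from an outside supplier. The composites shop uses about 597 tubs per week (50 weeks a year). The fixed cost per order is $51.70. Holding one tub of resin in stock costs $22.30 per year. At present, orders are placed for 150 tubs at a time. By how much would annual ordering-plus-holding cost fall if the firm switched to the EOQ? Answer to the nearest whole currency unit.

Annual demand D = 597 × 50 = 29,850.
EOQ = √(2DS/H) = √(2 × 29,850 × 51.7 / 22.3) ≈ 372.03.
Cost at Q* = (D/Q*)S + (Q*/2)H = √(2DSH) ≈ $8,296.31.
Cost at Q = 150: (29,850/150)×51.7 + (150/2)×22.3 = $10,288.30 + $1,672.50 = $11,960.80.
Excess = $11,960.80 − $8,296.31 = $3,664.49.

Extra cost ≈ $3,664 per year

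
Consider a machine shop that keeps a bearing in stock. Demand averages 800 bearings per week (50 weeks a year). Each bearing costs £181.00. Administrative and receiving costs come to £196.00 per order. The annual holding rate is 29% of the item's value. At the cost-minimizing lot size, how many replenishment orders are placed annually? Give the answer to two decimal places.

N ≈ 73.19 orders per year

Annual demand D = 800 × 50 = 40,000.
Holding cost H = 0.29 × £181.00 = £52.4900 per unit per year.
Q* = √(2DS/H) = √(2 × 40,000 × 196 / 52.49) ≈ 546.56.
Orders per year = D / Q* = 40,000 / 546.56 ≈ 73.186.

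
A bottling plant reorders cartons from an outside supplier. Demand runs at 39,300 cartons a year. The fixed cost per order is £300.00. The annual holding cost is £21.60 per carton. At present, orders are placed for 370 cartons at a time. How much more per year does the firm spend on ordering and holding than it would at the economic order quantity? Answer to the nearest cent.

EOQ = √(2DS/H) = √(2 × 39,300 × 300 / 21.6) ≈ 1044.83.
Cost at Q* = (D/Q*)S + (Q*/2)H = √(2DSH) ≈ £22,568.30.
Cost at Q = 370: (39,300/370)×300 + (370/2)×21.6 = £31,864.86 + £3,996.00 = £35,860.86.
Excess = £35,860.86 − £22,568.30 = £13,292.57.

Extra cost ≈ £13,292.57 per year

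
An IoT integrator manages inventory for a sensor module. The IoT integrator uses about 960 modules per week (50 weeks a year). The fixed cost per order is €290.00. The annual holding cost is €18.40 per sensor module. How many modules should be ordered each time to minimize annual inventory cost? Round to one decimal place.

Annual demand D = 960 × 50 = 48,000.
EOQ = √(2DS / H) = √(2 × 48,000 × 290 / 18.4).
= √(27,840,000 / 18.4) = √1,513,043.4783 ≈ 1230.058.

Q* ≈ 1,230.1 modules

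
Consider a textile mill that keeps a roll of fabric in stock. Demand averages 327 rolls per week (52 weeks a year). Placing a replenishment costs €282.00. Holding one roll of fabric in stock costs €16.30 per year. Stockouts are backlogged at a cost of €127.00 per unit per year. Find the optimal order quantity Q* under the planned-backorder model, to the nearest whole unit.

Q* ≈ 815 rolls

Annual demand D = 327 × 52 = 17,004.
With planned backorders, Q* = √(2DS/H) · √((H+B)/B).
√(2DS/H) = √(2 × 17,004 × 282 / 16.3) = 767.046.
√((H+B)/B) = √((16.3+127)/127) = 1.0622.
Q* ≈ 814.784.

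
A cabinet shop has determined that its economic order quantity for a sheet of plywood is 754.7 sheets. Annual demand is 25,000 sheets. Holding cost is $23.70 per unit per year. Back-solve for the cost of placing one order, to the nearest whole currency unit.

S ≈ $270

Squaring Q* = √(2DS/H) gives Q*² = 2DS/H.
From Q* = √(2DS/H): S = Q*²H / (2D) = 754.7² × 23.7 / (2 × 25,000) = 269.9772.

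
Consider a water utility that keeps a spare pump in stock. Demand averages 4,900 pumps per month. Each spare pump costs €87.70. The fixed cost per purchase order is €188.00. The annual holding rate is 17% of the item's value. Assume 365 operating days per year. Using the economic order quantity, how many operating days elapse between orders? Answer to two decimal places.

T ≈ 7.56 days

Annual demand D = 4,900 × 12 = 58,800.
Holding cost H = 0.17 × €87.70 = €14.9090 per unit per year.
Q* = √(2DS/H) = √(2 × 58,800 × 188 / 14.909) ≈ 1217.75.
Cycle time = Q*/D × 365 = 1217.75 / 58,800 × 365 ≈ 7.559 days.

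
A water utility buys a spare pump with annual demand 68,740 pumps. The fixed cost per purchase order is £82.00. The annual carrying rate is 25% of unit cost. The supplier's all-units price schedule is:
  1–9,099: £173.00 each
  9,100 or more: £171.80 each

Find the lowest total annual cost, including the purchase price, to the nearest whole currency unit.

TC* ≈ £11,914,101

Holding cost per unit per year at price C is H = 0.25·C.
Candidates are each tier's EOQ (if it falls in that tier) and each price-break quantity.
EOQ at £173.00 = 510.5 (feasible in tier 1): TC = 68,740×£173.00 + (68,740/510.5)×82 + (510.5/2)×0.25×£173.00 = £11,914,101.05.
EOQ at £171.80 = 512.3 < 9100, so use break Q=9100: TC = 68,740×£171.80 + (68,740/9100.0)×82 + (9100.0/2)×0.25×£171.80 = £12,005,573.92.
Lowest total cost among the candidates is at Q = 510.5.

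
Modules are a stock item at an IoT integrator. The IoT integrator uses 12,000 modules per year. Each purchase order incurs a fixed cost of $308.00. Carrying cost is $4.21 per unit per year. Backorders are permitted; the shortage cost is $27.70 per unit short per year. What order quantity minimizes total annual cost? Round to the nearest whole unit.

Q* ≈ 1,422 modules

With planned backorders, Q* = √(2DS/H) · √((H+B)/B).
√(2DS/H) = √(2 × 12,000 × 308 / 4.21) = 1325.073.
√((H+B)/B) = √((4.21+27.7)/27.7) = 1.0733.
Q* ≈ 1422.209.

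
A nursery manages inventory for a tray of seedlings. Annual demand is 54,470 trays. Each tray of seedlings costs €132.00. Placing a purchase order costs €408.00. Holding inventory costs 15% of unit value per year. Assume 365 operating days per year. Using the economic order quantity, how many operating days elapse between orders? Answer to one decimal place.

T ≈ 10.0 days

Holding cost H = 0.15 × €132.00 = €19.8000 per unit per year.
The optimal lot size = √(2DS/H) = √(2 × 54,470 × 408 / 19.8) ≈ 1498.27.
Cycle time = Q*/D × 365 = 1498.27 / 54,470 × 365 ≈ 10.040 days.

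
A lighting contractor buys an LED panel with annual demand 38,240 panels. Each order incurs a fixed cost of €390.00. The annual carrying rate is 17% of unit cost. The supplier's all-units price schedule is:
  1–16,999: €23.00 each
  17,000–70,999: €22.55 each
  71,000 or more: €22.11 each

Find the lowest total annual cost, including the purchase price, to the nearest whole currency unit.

TC* ≈ €890,319

Holding cost per unit per year at price C is H = 0.17·C.
For each price level, check whether its EOQ is feasible; otherwise the best quantity at that price is the breakpoint.
EOQ at €23.00 = 2762.0 (feasible in tier 1): TC = 38,240×€23.00 + (38,240/2762.0)×390 + (2762.0/2)×0.17×€23.00 = €890,319.28.
EOQ at €22.55 = 2789.4 < 17000, so use break Q=17000: TC = 38,240×€22.55 + (38,240/17000.0)×390 + (17000.0/2)×0.17×€22.55 = €895,774.02.
EOQ at €22.11 = 2817.0 < 71000, so use break Q=71000: TC = 38,240×€22.11 + (38,240/71000.0)×390 + (71000.0/2)×0.17×€22.11 = €979,130.30.
Lowest total cost among the candidates is at Q = 2762.0.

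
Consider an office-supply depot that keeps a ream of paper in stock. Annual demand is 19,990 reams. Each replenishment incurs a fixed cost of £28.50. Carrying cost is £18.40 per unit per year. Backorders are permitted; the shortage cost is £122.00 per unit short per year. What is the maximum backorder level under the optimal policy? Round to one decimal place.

S* ≈ 35.0 reams

With planned backorders, Q* = √(2DS/H) · √((H+B)/B).
√(2DS/H) = √(2 × 19,990 × 28.5 / 18.4) = 248.848.
√((H+B)/B) = √((18.4+122)/122) = 1.0728.
Q* ≈ 266.955.
S* = Q* · H/(H+B) = 266.955 × 18.4/140.4 ≈ 34.986.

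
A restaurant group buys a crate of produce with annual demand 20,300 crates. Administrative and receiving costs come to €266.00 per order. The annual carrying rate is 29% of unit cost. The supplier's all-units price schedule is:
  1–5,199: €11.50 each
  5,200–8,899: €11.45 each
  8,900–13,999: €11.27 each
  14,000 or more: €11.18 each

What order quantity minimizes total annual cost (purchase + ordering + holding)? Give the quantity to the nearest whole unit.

Holding cost per unit per year at price C is H = 0.29·C.
Candidates are each tier's EOQ (if it falls in that tier) and each price-break quantity.
EOQ at €11.50 = 1799.5 (feasible in tier 1): TC = 20,300×€11.50 + (20,300/1799.5)×266 + (1799.5/2)×0.29×€11.50 = €239,451.39.
EOQ at €11.45 = 1803.4 < 5200, so use break Q=5200: TC = 20,300×€11.45 + (20,300/5200.0)×266 + (5200.0/2)×0.29×€11.45 = €242,106.72.
EOQ at €11.27 = 1817.8 < 8900, so use break Q=8900: TC = 20,300×€11.27 + (20,300/8900.0)×266 + (8900.0/2)×0.29×€11.27 = €243,931.65.
EOQ at €11.18 = 1825.1 < 14000, so use break Q=14000: TC = 20,300×€11.18 + (20,300/14000.0)×266 + (14000.0/2)×0.29×€11.18 = €250,035.10.
Lowest total cost is €239,451.39 at Q = 1799.5.

Q* ≈ 1,800 crates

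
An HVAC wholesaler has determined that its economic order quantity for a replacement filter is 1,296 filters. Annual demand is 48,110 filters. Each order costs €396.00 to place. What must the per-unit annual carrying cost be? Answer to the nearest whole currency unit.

H ≈ €23

Invert the EOQ relation Q*² = 2DS/H.
From Q* = √(2DS/H): H = 2DS / Q*² = 2 × 48,110 × 396 / 1,296² = 22.6856.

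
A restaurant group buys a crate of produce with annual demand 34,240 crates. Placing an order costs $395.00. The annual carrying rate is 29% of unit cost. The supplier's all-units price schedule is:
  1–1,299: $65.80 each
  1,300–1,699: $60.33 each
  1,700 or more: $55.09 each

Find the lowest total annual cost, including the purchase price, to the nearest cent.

Holding cost per unit per year at price C is H = 0.29·C.
Evaluate total cost at each tier's feasible EOQ or, if the EOQ is below the tier, at the tier's minimum quantity.
EOQ at $65.80 = 1190.6 (feasible in tier 1): TC = 34,240×$65.80 + (34,240/1190.6)×395 + (1190.6/2)×0.29×$65.80 = $2,275,711.17.
EOQ at $60.33 = 1243.4 < 1300, so use break Q=1300: TC = 34,240×$60.33 + (34,240/1300.0)×395 + (1300.0/2)×0.29×$60.33 = $2,087,475.10.
EOQ at $55.09 = 1301.2 < 1700, so use break Q=1700: TC = 34,240×$55.09 + (34,240/1700.0)×395 + (1700.0/2)×0.29×$55.09 = $1,907,817.05.
Lowest total cost among the candidates is at Q = 1700.0.

TC* ≈ $1,907,817.05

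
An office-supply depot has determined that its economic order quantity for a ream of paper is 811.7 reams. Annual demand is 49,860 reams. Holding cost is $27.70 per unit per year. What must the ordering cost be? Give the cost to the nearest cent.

S ≈ $183.02

Invert the EOQ relation Q*² = 2DS/H.
From Q* = √(2DS/H): S = Q*²H / (2D) = 811.7² × 27.7 / (2 × 49,860) = 183.0158.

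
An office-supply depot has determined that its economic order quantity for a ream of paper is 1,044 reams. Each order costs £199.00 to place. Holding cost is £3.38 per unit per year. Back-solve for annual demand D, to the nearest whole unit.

Invert the EOQ relation Q*² = 2DS/H.
From Q* = √(2DS/H): D = Q*²H / (2S) = 1,044² × 3.38 / (2 × 199) = 9256.240.

D ≈ 9,256 reams per year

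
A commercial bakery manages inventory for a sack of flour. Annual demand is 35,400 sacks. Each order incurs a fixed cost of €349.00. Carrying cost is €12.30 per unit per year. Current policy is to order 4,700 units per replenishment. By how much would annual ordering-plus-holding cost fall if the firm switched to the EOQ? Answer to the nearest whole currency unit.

EOQ = √(2DS/H) = √(2 × 35,400 × 349 / 12.3) ≈ 1417.35.
Cost at Q* = (D/Q*)S + (Q*/2)H = √(2DSH) ≈ €17,433.39.
Cost at Q = 4,700: (35,400/4,700)×349 + (4,700/2)×12.3 = €2,628.64 + €28,905.00 = €31,533.64.
Excess = €31,533.64 − €17,433.39 = €14,100.25.

Extra cost ≈ €14,100 per year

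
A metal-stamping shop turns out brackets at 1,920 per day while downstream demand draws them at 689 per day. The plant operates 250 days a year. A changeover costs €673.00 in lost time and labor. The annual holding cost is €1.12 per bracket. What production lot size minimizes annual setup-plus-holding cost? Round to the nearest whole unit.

Annual demand D = 689 × 250 = 172,250.
Production build-up factor (1 − d/p) = 1 − 689/1,920 = 0.6411.
Q* = √(2DS / (H(1 − d/p))) = √(2 × 172,250 × 673 / (1.12 × 0.6411)).
= √(231,848,500 / 0.7181) ≈ 17968.620.

Q* ≈ 17,969 brackets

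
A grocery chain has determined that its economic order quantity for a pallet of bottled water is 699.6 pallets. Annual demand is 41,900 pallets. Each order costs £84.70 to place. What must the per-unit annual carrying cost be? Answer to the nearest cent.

H ≈ £14.50

The basic EOQ model gives Q* = √(2DS/H); rearrange for the unknown.
From Q* = √(2DS/H): H = 2DS / Q*² = 2 × 41,900 × 84.7 / 699.6² = 14.5020.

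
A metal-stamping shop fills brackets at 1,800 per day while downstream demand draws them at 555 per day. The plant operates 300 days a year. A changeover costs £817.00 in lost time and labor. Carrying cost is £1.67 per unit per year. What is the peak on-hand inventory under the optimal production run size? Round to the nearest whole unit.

Annual demand D = 555 × 300 = 166,500.
Production build-up factor (1 − d/p) = 1 − 555/1,800 = 0.6917.
Q* = √(2DS / (H(1 − d/p))) = √(2 × 166,500 × 817 / (1.67 × 0.6917)).
= √(272,061,000 / 1.1551) ≈ 15347.106.
Maximum inventory = Q*(1 − d/p) = 15347.106 × 0.6917 ≈ 10615.081.

I_max ≈ 10,615 brackets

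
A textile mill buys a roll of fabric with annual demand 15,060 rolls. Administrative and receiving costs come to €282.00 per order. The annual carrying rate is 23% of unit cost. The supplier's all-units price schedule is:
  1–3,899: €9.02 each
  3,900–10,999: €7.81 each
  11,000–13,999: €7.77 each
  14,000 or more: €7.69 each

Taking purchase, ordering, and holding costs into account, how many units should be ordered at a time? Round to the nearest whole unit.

Holding cost per unit per year at price C is H = 0.23·C.
Evaluate total cost at each tier's feasible EOQ or, if the EOQ is below the tier, at the tier's minimum quantity.
EOQ at €9.02 = 2023.4 (feasible in tier 1): TC = 15,060×€9.02 + (15,060/2023.4)×282 + (2023.4/2)×0.23×€9.02 = €140,038.98.
EOQ at €7.81 = 2174.5 < 3900, so use break Q=3900: TC = 15,060×€7.81 + (15,060/3900.0)×282 + (3900.0/2)×0.23×€7.81 = €122,210.34.
EOQ at €7.77 = 2180.1 < 11000, so use break Q=11000: TC = 15,060×€7.77 + (15,060/11000.0)×282 + (11000.0/2)×0.23×€7.77 = €127,231.33.
EOQ at €7.69 = 2191.4 < 14000, so use break Q=14000: TC = 15,060×€7.69 + (15,060/14000.0)×282 + (14000.0/2)×0.23×€7.69 = €128,495.65.
Lowest total cost is €122,210.34 at Q = 3900.0.

Q* ≈ 3,900 rolls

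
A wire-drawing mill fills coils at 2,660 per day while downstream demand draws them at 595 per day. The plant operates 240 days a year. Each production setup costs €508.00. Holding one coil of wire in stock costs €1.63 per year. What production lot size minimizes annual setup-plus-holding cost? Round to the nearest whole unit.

Annual demand D = 595 × 240 = 142,800.
Production build-up factor (1 − d/p) = 1 − 595/2,660 = 0.7763.
Q* = √(2DS / (H(1 − d/p))) = √(2 × 142,800 × 508 / (1.63 × 0.7763)).
= √(145,084,800 / 1.2654) ≈ 10707.743.

Q* ≈ 10,708 coils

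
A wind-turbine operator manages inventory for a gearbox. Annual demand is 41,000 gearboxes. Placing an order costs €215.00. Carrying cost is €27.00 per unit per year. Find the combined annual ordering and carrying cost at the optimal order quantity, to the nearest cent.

TC* ≈ €21,817.65

Q* = √(2DS/H) = √(2 × 41,000 × 215 / 27) ≈ 808.06.
At Q*, ordering cost (D/Q*)S equals holding cost (Q*/2)H, each = √(DSH/2).
Minimum total = √(2DSH) = √(2 × 41,000 × 215 × 27) ≈ 21817.653.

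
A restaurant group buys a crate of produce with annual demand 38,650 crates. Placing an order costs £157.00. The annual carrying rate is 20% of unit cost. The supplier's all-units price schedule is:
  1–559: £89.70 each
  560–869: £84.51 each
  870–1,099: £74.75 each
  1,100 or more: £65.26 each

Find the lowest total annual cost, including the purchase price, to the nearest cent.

Holding cost per unit per year at price C is H = 0.20·C.
Evaluate total cost at each tier's feasible EOQ or, if the EOQ is below the tier, at the tier's minimum quantity.
Tier 1 (£89.70): EOQ = 822.5 exceeds tier's upper bound 559, so this tier is dominated.
EOQ at £84.51 = 847.4 (feasible in tier 2): TC = 38,650×£84.51 + (38,650/847.4)×157 + (847.4/2)×0.20×£84.51 = £3,280,633.66.
EOQ at £74.75 = 901.0 (feasible in tier 3): TC = 38,650×£74.75 + (38,650/901.0)×157 + (901.0/2)×0.20×£74.75 = £2,902,557.27.
EOQ at £65.26 = 964.3 < 1100, so use break Q=1100: TC = 38,650×£65.26 + (38,650/1100.0)×157 + (1100.0/2)×0.20×£65.26 = £2,534,994.01.
Lowest total cost among the candidates is at Q = 1100.0.

TC* ≈ £2,534,994.01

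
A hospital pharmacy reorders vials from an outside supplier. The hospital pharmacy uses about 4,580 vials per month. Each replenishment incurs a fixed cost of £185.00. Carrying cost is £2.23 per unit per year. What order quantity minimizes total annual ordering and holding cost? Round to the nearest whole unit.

Q* ≈ 3,020 vials

Annual demand D = 4,580 × 12 = 54,960.
EOQ = √(2DS / H) = √(2 × 54,960 × 185 / 2.23).
= √(20,335,200 / 2.23) = √9,118,923.7668 ≈ 3019.756.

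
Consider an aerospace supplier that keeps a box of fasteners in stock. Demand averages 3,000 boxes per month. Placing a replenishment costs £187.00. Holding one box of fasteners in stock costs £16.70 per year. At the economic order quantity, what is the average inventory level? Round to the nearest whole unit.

Annual demand D = 3,000 × 12 = 36,000.
EOQ = √(2DS/H) = √(2 × 36,000 × 187 / 16.7) ≈ 897.90.
Average inventory = Q*/2 ≈ 897.90 / 2 = 448.951.

Average inventory ≈ 449 boxes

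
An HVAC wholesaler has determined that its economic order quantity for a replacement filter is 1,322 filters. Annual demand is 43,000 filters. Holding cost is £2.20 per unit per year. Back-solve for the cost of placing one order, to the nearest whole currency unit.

S ≈ £45

The basic EOQ model gives Q* = √(2DS/H); rearrange for the unknown.
From Q* = √(2DS/H): S = Q*²H / (2D) = 1,322² × 2.2 / (2 × 43,000) = 44.7082.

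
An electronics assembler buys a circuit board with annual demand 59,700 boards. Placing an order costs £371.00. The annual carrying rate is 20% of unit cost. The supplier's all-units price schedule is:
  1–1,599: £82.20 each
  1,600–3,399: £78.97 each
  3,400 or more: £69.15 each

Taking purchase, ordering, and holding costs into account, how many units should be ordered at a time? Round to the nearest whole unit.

Q* ≈ 3,400 boards

Holding cost per unit per year at price C is H = 0.20·C.
Evaluate total cost at each tier's feasible EOQ or, if the EOQ is below the tier, at the tier's minimum quantity.
Tier 1 (£82.20): EOQ = 1641.5 exceeds tier's upper bound 1599, so this tier is dominated.
EOQ at £78.97 = 1674.7 (feasible in tier 2): TC = 59,700×£78.97 + (59,700/1674.7)×371 + (1674.7/2)×0.20×£78.97 = £4,740,959.58.
EOQ at £69.15 = 1789.7 < 3400, so use break Q=3400: TC = 59,700×£69.15 + (59,700/3400.0)×371 + (3400.0/2)×0.20×£69.15 = £4,158,280.32.
Lowest total cost is £4,158,280.32 at Q = 3400.0.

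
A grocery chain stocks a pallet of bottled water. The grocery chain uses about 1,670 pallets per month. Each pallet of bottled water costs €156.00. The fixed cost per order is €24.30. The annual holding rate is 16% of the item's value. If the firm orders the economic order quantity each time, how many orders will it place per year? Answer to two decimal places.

N ≈ 101.45 orders per year

Annual demand D = 1,670 × 12 = 20,040.
Holding cost H = 0.16 × €156.00 = €24.9600 per unit per year.
Q* = √(2DS/H) = √(2 × 20,040 × 24.3 / 24.96) ≈ 197.54.
Orders per year = D / Q* = 20,040 / 197.54 ≈ 101.450.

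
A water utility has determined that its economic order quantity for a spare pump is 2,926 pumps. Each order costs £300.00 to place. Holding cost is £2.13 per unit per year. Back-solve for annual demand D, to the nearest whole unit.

The basic EOQ model gives Q* = √(2DS/H); rearrange for the unknown.
From Q* = √(2DS/H): D = Q*²H / (2S) = 2,926² × 2.13 / (2 × 300) = 30393.240.

D ≈ 30,393 pumps per year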